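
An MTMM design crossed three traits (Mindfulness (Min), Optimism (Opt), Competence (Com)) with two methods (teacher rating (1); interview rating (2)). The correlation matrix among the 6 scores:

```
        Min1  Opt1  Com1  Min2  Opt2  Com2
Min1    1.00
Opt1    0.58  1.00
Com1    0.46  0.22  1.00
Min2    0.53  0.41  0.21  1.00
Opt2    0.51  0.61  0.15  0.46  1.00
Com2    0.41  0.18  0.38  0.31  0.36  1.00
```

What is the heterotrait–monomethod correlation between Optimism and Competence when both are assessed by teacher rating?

0.22

Different traits, same method: r(Opt1, Com1) = 0.22.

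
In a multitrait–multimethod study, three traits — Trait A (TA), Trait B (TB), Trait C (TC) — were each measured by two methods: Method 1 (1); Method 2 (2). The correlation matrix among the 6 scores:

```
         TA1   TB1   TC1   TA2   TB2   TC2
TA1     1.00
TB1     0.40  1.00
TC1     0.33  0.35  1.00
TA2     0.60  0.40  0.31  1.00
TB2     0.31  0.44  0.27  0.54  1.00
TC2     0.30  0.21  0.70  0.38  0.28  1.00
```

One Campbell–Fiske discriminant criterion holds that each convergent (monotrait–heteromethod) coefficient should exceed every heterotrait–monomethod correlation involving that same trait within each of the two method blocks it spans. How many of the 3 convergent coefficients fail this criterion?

Each convergent coefficient versus the relevant comparison correlations:
TA (methods 1·2): 0.60 vs {0.40, 0.54, 0.33, 0.38} → pass.
TB (methods 1·2): 0.44 vs {0.40, 0.54, 0.35, 0.28} → fail.
TC (methods 1·2): 0.70 vs {0.33, 0.38, 0.35, 0.28} → pass.
1 of 3 fail.

1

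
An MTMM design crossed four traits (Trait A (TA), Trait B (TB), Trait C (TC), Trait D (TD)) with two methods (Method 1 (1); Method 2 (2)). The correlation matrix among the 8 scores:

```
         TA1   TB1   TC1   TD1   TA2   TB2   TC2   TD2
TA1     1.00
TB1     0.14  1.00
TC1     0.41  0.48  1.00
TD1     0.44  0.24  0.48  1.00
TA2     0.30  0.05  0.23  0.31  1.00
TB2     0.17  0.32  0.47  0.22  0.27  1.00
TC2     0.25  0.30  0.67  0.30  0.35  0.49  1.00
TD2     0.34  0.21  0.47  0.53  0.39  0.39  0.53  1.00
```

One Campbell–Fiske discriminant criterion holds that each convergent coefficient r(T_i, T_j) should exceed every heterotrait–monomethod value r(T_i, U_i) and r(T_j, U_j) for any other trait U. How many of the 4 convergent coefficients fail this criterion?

Checking each validity diagonal entry against its comparison values:
TA (methods 1·2): 0.30 vs {0.14, 0.27, 0.41, 0.35, 0.44, 0.39} → fail.
TB (methods 1·2): 0.32 vs {0.14, 0.27, 0.48, 0.49, 0.24, 0.39} → fail.
TC (methods 1·2): 0.67 vs {0.41, 0.35, 0.48, 0.49, 0.48, 0.53} → pass.
TD (methods 1·2): 0.53 vs {0.44, 0.39, 0.24, 0.39, 0.48, 0.53} → fail.
3 of 4 fail.

3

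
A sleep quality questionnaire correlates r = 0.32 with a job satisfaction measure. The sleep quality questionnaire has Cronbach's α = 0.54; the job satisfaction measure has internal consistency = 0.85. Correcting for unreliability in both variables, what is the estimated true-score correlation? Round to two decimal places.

r_true = r_obs / √(r_xx · r_yy) = 0.32 / √(0.54 × 0.85) = 0.32 / √0.4590 = 0.32 / 0.6775 ≈ 0.47.

0.47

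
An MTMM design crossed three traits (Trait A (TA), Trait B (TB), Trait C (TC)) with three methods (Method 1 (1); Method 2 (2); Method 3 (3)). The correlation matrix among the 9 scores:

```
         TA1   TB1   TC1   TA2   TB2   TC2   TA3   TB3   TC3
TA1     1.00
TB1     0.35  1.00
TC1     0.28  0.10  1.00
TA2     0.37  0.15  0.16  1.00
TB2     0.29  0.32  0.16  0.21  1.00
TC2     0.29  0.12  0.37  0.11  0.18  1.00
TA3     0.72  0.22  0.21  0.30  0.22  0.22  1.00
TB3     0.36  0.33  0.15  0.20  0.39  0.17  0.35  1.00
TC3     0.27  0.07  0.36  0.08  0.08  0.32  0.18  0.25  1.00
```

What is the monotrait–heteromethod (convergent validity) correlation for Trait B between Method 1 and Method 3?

0.33

Same trait (TB), different methods: r(TB1, TB3) = 0.33.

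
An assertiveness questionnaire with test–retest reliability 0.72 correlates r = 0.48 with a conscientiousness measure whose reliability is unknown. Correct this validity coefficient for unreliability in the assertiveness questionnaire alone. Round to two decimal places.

Single correction: r_c = r_obs / √r_xx = 0.48 / √0.72 = 0.48 / 0.8485 ≈ 0.57.

0.57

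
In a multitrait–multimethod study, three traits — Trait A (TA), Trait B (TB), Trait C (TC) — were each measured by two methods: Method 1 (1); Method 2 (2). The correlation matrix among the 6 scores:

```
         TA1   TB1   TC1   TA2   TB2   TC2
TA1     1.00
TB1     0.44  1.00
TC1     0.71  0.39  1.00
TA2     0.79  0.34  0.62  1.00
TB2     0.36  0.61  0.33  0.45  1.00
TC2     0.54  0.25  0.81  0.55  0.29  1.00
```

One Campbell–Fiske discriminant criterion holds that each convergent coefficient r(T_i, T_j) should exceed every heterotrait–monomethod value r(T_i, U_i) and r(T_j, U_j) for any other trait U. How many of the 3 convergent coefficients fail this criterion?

0

Convergent coefficients and their comparison sets:
TA (methods 1·2): 0.79 vs {0.44, 0.45, 0.71, 0.55} → pass.
TB (methods 1·2): 0.61 vs {0.44, 0.45, 0.39, 0.29} → pass.
TC (methods 1·2): 0.81 vs {0.71, 0.55, 0.39, 0.29} → pass.
0 of 3 fail.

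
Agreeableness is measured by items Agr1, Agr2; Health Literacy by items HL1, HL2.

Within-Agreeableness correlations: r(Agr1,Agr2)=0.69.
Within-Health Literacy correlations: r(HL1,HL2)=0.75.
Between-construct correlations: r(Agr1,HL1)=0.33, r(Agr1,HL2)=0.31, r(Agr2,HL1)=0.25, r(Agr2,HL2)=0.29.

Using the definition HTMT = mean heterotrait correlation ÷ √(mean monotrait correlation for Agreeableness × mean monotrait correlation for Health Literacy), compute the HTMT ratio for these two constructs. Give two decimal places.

0.41

Between-construct mean = 1.18/4 = 0.2950.
Mean within-Agr = 0.69/1 = 0.6900; mean within-HL = 0.75/1 = 0.7500.
Geometric mean = √(0.6900 × 0.7500) = 0.7194.
HTMT = 0.2950 / 0.7194 = 0.41.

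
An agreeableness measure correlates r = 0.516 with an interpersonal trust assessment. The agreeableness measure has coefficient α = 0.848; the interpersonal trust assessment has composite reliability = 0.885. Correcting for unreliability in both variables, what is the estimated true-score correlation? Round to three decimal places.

r_true = r_obs / √(r_xx · r_yy) = 0.516 / √(0.848 × 0.885) = 0.516 / √0.750480 = 0.516 / 0.8663 ≈ 0.596.

0.596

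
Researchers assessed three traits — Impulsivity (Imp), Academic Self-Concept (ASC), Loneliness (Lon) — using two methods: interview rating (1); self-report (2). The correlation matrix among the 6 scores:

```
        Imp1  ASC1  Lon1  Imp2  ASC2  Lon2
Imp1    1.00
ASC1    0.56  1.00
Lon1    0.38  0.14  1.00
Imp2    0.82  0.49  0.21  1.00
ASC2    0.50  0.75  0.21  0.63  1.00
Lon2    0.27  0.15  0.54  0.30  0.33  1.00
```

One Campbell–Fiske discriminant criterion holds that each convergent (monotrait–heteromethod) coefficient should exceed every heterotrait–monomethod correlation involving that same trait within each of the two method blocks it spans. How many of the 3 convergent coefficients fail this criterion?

0

Convergent coefficients and their comparison sets:
Imp (methods 1·2): 0.82 vs {0.56, 0.63, 0.38, 0.30} → pass.
ASC (methods 1·2): 0.75 vs {0.56, 0.63, 0.14, 0.33} → pass.
Lon (methods 1·2): 0.54 vs {0.38, 0.30, 0.14, 0.33} → pass.
0 of 3 fail.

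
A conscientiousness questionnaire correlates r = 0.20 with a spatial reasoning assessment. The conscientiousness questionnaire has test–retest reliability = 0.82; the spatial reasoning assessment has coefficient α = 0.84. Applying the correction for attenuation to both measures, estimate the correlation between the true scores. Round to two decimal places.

0.24

r_true = r_obs / √(r_xx · r_yy) = 0.20 / √(0.82 × 0.84) = 0.20 / √0.6888 = 0.20 / 0.8299 ≈ 0.24.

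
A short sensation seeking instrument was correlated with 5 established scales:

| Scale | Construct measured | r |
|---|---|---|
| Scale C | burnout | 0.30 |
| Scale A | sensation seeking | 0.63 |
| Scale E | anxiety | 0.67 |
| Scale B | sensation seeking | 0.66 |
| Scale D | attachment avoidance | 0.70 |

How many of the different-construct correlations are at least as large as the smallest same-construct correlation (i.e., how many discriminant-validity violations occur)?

Convergent (same construct = sensation seeking): Scale A, Scale B.
Smallest convergent = 0.63. Discriminant values: 0.30, 0.67, 0.70; count ≥ 0.63 → 2.

2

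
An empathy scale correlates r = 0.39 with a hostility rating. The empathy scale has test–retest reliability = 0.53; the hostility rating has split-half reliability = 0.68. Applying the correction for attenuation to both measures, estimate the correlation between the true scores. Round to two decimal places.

0.65

r_true = r_obs / √(r_xx · r_yy) = 0.39 / √(0.53 × 0.68) = 0.39 / √0.3604 = 0.39 / 0.6003 ≈ 0.65.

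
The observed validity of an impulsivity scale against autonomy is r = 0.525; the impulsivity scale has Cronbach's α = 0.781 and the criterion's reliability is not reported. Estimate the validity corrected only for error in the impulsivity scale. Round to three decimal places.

Single correction: r_c = r_obs / √r_xx = 0.525 / √0.781 = 0.525 / 0.8837 ≈ 0.594.

0.594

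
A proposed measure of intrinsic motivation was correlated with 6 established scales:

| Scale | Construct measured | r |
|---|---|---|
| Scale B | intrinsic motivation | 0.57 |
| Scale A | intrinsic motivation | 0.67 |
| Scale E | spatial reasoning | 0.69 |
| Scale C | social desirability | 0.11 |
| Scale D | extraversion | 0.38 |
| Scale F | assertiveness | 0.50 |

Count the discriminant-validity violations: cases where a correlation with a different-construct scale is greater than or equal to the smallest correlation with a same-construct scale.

1

Convergent (same construct = intrinsic motivation): Scale B, Scale A.
Smallest convergent = 0.57. Discriminant values: 0.69, 0.11, 0.38, 0.50; count ≥ 0.57 → 1.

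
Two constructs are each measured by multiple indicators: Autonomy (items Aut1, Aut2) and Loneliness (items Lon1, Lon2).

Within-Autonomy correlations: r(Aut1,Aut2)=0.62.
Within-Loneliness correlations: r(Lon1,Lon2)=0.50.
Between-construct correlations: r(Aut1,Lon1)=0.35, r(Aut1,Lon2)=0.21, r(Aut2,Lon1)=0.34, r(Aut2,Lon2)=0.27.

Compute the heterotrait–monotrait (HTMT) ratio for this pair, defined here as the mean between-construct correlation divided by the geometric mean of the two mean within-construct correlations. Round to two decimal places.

0.53

Between-construct mean = 1.17/4 = 0.2925.
Mean within-Aut = 0.62/1 = 0.6200; mean within-Lon = 0.50/1 = 0.5000.
Geometric mean = √(0.6200 × 0.5000) = 0.5568.
HTMT = 0.2925 / 0.5568 = 0.53.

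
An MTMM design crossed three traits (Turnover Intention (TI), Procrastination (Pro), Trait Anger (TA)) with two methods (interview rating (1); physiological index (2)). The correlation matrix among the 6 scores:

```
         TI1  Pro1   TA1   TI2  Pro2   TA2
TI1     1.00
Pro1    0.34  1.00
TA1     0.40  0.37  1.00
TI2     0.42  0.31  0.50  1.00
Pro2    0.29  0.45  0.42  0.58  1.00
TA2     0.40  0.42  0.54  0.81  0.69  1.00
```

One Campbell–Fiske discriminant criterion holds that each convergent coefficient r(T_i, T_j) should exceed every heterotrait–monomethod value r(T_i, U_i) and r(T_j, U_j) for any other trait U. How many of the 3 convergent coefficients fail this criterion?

Each convergent coefficient versus the relevant comparison correlations:
TI (methods 1·2): 0.42 vs {0.34, 0.58, 0.40, 0.81} → fail.
Pro (methods 1·2): 0.45 vs {0.34, 0.58, 0.37, 0.69} → fail.
TA (methods 1·2): 0.54 vs {0.40, 0.81, 0.37, 0.69} → fail.
3 of 3 fail.

3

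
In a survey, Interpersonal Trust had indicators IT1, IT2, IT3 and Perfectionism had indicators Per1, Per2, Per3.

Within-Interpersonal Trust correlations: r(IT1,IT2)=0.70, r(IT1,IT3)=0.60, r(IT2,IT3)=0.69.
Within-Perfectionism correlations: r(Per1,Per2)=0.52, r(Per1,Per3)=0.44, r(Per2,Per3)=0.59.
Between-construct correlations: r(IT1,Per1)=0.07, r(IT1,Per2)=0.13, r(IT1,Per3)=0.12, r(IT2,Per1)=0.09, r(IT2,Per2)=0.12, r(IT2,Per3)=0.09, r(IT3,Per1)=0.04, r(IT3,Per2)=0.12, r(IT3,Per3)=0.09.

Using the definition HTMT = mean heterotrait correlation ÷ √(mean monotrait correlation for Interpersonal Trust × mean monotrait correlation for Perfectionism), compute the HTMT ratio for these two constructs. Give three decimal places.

Mean between = 0.87/9 = 0.0967.
Mean within-IT = 1.99/3 = 0.6633; mean within-Per = 1.55/3 = 0.5167.
Geometric mean = √(0.6633 × 0.5167) = 0.5854.
HTMT = 0.0967 / 0.5854 = 0.165.

0.165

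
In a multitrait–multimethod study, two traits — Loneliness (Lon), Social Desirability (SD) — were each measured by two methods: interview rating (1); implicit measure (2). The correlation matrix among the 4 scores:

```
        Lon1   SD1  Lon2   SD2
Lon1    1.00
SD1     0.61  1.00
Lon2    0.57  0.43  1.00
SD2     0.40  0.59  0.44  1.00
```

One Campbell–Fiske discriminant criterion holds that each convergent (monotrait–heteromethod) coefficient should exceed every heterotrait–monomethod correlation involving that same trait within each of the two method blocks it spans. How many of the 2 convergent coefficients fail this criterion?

Each convergent coefficient versus the relevant comparison correlations:
Lon (methods 1·2): 0.57 vs {0.61, 0.44} → fail.
SD (methods 1·2): 0.59 vs {0.61, 0.44} → fail.
2 of 2 fail.

2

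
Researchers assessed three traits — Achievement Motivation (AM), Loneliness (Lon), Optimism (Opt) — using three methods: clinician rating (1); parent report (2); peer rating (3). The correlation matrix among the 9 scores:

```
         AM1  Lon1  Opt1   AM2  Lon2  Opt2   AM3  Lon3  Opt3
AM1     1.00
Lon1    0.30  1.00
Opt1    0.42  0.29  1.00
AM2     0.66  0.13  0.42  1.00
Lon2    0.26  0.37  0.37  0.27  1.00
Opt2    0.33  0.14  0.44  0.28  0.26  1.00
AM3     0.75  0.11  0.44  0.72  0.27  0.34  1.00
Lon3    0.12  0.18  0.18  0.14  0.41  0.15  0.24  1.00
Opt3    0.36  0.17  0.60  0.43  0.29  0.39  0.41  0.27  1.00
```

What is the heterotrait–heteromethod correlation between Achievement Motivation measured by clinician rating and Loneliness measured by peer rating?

Different traits and methods: r(AM1, Lon3) = 0.12.

0.12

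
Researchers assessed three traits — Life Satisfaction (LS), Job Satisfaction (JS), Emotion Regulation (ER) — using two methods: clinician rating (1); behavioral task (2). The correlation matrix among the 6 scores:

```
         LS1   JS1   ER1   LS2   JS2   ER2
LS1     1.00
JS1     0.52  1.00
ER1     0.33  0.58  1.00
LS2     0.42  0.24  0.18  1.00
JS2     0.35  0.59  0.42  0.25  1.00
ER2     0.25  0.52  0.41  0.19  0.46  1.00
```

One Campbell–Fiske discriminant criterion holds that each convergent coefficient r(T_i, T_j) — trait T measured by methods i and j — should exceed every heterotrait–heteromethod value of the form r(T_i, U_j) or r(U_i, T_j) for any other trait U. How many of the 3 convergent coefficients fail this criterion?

1

Checking each validity diagonal entry against its comparison values:
LS (methods 1·2): 0.42 vs {0.35, 0.24, 0.25, 0.18} → pass.
JS (methods 1·2): 0.59 vs {0.24, 0.35, 0.52, 0.42} → pass.
ER (methods 1·2): 0.41 vs {0.18, 0.25, 0.42, 0.52} → fail.
1 of 3 fail.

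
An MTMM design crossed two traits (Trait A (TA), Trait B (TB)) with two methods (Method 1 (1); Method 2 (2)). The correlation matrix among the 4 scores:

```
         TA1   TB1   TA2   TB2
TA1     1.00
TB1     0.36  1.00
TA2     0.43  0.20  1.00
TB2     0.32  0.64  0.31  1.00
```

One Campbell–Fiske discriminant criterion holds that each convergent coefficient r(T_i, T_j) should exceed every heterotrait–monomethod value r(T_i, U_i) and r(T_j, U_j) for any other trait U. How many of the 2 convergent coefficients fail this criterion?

Convergent coefficients and their comparison sets:
TA (methods 1·2): 0.43 vs {0.36, 0.31} → pass.
TB (methods 1·2): 0.64 vs {0.36, 0.31} → pass.
0 of 2 fail.

0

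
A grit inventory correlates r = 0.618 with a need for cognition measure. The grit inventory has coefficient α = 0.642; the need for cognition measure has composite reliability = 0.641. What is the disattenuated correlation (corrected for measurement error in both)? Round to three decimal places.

0.963

r_true = r_obs / √(r_xx · r_yy) = 0.618 / √(0.642 × 0.641) = 0.618 / √0.411522 = 0.618 / 0.6415 ≈ 0.963.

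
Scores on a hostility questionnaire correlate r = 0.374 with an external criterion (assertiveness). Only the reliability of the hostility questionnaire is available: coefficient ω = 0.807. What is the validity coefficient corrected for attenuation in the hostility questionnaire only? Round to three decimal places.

0.416

Single correction: r_c = r_obs / √r_xx = 0.374 / √0.807 = 0.374 / 0.8983 ≈ 0.416.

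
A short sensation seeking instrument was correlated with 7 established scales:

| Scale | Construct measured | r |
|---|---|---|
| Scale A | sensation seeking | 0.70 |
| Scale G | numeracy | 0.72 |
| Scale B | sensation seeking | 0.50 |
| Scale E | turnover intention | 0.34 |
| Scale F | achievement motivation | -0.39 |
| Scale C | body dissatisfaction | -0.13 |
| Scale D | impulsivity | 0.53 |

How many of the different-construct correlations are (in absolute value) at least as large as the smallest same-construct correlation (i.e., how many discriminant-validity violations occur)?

Convergent (same construct = sensation seeking): Scale A, Scale B.
Smallest convergent = 0.50. Discriminant |r|: 0.72, 0.34, 0.39, 0.13, 0.53; count ≥ 0.50 → 2.

2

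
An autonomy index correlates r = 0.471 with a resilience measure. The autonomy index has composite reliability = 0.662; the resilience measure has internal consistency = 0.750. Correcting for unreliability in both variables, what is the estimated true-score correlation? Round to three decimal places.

0.668

r_true = r_obs / √(r_xx · r_yy) = 0.471 / √(0.662 × 0.750) = 0.471 / √0.496500 = 0.471 / 0.7046 ≈ 0.668.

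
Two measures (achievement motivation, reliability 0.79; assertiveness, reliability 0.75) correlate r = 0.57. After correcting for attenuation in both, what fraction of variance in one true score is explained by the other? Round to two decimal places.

Disattenuated r = 0.57 / √(0.79 × 0.75) = 0.57 / 0.7697 = 0.7405.
Shared true-score variance = 0.7405² = 0.5483 ≈ 0.55.

0.55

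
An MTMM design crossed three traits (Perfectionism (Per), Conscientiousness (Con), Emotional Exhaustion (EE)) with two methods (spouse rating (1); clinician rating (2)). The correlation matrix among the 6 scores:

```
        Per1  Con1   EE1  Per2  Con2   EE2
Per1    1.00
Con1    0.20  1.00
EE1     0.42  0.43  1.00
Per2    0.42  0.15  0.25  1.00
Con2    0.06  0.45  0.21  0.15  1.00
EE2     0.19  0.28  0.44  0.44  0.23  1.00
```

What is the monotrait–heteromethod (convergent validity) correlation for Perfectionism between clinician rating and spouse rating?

0.42

Same trait (Per), different methods: r(Per2, Per1) = 0.42.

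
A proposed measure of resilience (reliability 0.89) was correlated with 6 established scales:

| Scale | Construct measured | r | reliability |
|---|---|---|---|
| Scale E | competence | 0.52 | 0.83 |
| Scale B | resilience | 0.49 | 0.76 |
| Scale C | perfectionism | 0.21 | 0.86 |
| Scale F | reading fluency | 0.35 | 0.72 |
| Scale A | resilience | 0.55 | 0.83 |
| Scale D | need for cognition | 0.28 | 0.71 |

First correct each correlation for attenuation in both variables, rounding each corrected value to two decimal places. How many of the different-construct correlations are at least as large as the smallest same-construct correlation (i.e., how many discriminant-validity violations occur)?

1

Disattenuated r (r / √(r_scale · r_new)):
  Scale E (disc): 0.52 / √(0.83·0.89) = 0.61
  Scale B (conv): 0.49 / √(0.76·0.89) = 0.60
  Scale C (disc): 0.21 / √(0.86·0.89) = 0.24
  Scale F (disc): 0.35 / √(0.72·0.89) = 0.44
  Scale A (conv): 0.55 / √(0.83·0.89) = 0.64
  Scale D (disc): 0.28 / √(0.71·0.89) = 0.35
Smallest convergent = 0.60. Discriminant values: 0.61, 0.24, 0.44, 0.35; count ≥ 0.60 → 1.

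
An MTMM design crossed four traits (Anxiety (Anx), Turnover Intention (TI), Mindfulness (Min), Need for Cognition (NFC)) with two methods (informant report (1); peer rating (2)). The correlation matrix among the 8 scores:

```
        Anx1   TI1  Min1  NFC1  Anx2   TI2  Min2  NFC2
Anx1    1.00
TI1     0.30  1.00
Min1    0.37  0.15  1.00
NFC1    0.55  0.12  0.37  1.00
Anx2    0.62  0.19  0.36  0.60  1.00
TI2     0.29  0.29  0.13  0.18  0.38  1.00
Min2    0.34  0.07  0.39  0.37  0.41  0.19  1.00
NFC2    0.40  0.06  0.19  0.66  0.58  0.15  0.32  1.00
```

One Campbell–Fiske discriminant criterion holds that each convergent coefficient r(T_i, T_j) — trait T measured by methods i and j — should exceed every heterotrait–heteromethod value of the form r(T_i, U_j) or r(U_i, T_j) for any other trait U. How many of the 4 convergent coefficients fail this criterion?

1

Checking each validity diagonal entry against its comparison values:
Anx (methods 1·2): 0.62 vs {0.29, 0.19, 0.34, 0.36, 0.40, 0.60} → pass.
TI (methods 1·2): 0.29 vs {0.19, 0.29, 0.07, 0.13, 0.06, 0.18} → fail.
Min (methods 1·2): 0.39 vs {0.36, 0.34, 0.13, 0.07, 0.19, 0.37} → pass.
NFC (methods 1·2): 0.66 vs {0.60, 0.40, 0.18, 0.06, 0.37, 0.19} → pass.
1 of 4 fail.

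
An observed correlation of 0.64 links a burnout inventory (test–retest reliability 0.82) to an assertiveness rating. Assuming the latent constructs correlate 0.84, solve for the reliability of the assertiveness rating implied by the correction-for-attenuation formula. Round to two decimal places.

0.71

r_true = r_obs / √(r_xx · r_yy) ⇒ 0.84 = 0.64 / √(0.82 · r_yy).
√(0.82 · r_yy) = 0.64 / 0.84 = 0.7619; 0.82 · r_yy = 0.5805; r_yy = 0.5805 / 0.82 ≈ 0.71.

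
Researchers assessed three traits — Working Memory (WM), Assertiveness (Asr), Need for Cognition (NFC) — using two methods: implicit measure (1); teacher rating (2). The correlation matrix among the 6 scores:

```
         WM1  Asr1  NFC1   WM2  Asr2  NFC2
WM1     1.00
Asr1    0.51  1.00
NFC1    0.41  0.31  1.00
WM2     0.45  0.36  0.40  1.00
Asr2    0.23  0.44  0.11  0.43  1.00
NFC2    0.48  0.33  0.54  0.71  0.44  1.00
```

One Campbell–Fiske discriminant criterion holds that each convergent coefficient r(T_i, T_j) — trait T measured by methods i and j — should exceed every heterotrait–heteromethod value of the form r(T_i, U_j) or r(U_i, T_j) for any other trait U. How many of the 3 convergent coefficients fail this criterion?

Checking each validity diagonal entry against its comparison values:
WM (methods 1·2): 0.45 vs {0.23, 0.36, 0.48, 0.40} → fail.
Asr (methods 1·2): 0.44 vs {0.36, 0.23, 0.33, 0.11} → pass.
NFC (methods 1·2): 0.54 vs {0.40, 0.48, 0.11, 0.33} → pass.
1 of 3 fail.

1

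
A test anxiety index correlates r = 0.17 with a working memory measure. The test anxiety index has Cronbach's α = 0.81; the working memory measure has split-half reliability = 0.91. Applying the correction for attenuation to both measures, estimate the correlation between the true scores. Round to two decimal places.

r_true = r_obs / √(r_xx · r_yy) = 0.17 / √(0.81 × 0.91) = 0.17 / √0.7371 = 0.17 / 0.8585 ≈ 0.20.

0.20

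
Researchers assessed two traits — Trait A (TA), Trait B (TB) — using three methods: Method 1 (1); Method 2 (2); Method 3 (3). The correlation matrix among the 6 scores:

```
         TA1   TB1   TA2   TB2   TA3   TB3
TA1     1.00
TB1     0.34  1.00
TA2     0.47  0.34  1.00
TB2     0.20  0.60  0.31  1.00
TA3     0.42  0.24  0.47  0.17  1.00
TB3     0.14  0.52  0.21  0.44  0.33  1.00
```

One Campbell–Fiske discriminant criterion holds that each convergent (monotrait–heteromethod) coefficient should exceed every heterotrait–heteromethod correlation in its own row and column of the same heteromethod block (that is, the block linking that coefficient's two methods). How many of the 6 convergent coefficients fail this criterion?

0

Convergent coefficients and their comparison sets:
TA (methods 1·2): 0.47 vs {0.20, 0.34} → pass.
TA (methods 1·3): 0.42 vs {0.14, 0.24} → pass.
TA (methods 2·3): 0.47 vs {0.21, 0.17} → pass.
TB (methods 1·2): 0.60 vs {0.34, 0.20} → pass.
TB (methods 1·3): 0.52 vs {0.24, 0.14} → pass.
TB (methods 2·3): 0.44 vs {0.17, 0.21} → pass.
0 of 6 fail.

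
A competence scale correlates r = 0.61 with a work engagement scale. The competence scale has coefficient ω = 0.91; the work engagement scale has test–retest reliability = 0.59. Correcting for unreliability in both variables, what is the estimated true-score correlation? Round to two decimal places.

r_true = r_obs / √(r_xx · r_yy) = 0.61 / √(0.91 × 0.59) = 0.61 / √0.5369 = 0.61 / 0.7327 ≈ 0.83.

0.83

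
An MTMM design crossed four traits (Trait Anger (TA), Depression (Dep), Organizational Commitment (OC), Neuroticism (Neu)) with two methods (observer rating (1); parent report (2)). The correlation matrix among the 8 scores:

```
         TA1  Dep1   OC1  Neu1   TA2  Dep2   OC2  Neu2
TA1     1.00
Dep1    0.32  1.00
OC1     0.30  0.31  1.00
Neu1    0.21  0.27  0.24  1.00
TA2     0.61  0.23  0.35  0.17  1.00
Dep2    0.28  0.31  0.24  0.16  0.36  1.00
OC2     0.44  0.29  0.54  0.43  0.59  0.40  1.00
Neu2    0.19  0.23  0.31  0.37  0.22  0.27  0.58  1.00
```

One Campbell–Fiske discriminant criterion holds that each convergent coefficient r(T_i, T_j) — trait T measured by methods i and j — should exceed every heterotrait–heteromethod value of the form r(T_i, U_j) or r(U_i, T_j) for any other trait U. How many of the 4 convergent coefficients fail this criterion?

Convergent coefficients and their comparison sets:
TA (methods 1·2): 0.61 vs {0.28, 0.23, 0.44, 0.35, 0.19, 0.17} → pass.
Dep (methods 1·2): 0.31 vs {0.23, 0.28, 0.29, 0.24, 0.23, 0.16} → pass.
OC (methods 1·2): 0.54 vs {0.35, 0.44, 0.24, 0.29, 0.31, 0.43} → pass.
Neu (methods 1·2): 0.37 vs {0.17, 0.19, 0.16, 0.23, 0.43, 0.31} → fail.
1 of 4 fail.

1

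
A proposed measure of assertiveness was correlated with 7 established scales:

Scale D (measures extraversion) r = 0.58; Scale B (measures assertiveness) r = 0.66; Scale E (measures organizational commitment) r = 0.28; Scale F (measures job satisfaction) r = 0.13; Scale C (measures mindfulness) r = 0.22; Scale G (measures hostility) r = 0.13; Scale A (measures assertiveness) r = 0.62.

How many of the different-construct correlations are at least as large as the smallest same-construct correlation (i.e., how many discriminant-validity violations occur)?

Convergent (same construct = assertiveness): Scale B, Scale A.
Smallest convergent = 0.62. Discriminant values: 0.58, 0.28, 0.13, 0.22, 0.13; count ≥ 0.62 → 0.

0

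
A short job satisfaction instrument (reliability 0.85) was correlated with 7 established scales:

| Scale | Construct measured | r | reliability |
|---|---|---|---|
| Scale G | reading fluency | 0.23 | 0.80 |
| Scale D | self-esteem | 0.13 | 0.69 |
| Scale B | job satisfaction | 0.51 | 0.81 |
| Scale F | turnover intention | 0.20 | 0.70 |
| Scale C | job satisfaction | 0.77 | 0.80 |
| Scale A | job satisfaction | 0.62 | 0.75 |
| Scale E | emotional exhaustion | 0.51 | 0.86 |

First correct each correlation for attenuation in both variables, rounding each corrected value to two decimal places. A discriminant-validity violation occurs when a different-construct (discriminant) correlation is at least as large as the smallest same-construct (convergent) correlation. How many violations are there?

0

Disattenuated r (r / √(r_scale · r_new)):
  Scale G (disc): 0.23 / √(0.80·0.85) = 0.28
  Scale D (disc): 0.13 / √(0.69·0.85) = 0.17
  Scale B (conv): 0.51 / √(0.81·0.85) = 0.61
  Scale F (disc): 0.20 / √(0.70·0.85) = 0.26
  Scale C (conv): 0.77 / √(0.80·0.85) = 0.93
  Scale A (conv): 0.62 / √(0.75·0.85) = 0.78
  Scale E (disc): 0.51 / √(0.86·0.85) = 0.60
Smallest convergent = 0.61. Discriminant values: 0.28, 0.17, 0.26, 0.60; count ≥ 0.61 → 0.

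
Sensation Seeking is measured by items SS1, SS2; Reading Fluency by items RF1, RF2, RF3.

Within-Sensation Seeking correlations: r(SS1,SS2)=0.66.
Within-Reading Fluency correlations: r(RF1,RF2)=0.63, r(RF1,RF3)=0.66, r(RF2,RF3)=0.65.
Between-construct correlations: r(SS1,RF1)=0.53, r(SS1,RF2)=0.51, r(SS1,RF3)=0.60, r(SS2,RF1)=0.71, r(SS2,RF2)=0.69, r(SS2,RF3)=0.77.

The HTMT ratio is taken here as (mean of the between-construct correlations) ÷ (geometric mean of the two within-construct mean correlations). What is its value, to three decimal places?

Between-construct mean = 3.81/6 = 0.6350.
Mean within-SS = 0.66/1 = 0.6600; mean within-RF = 1.94/3 = 0.6467.
Geometric mean = √(0.6600 × 0.6467) = 0.6533.
HTMT = 0.6350 / 0.6533 = 0.972.

0.972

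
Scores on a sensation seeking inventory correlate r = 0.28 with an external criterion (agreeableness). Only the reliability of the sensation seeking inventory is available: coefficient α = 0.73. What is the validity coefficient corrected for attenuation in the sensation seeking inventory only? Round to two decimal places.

0.33

Single correction: r_c = r_obs / √r_xx = 0.28 / √0.73 = 0.28 / 0.8544 ≈ 0.33.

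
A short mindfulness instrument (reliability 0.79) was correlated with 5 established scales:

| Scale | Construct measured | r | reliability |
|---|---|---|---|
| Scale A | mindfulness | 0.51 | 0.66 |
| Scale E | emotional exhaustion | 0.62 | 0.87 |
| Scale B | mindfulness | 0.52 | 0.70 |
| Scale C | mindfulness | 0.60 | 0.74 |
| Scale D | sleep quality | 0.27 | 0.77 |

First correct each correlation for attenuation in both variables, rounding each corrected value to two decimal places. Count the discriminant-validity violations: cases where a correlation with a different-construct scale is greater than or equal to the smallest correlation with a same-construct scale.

Disattenuated r (r / √(r_scale · r_new)):
  Scale A (conv): 0.51 / √(0.66·0.79) = 0.71
  Scale E (disc): 0.62 / √(0.87·0.79) = 0.75
  Scale B (conv): 0.52 / √(0.70·0.79) = 0.70
  Scale C (conv): 0.60 / √(0.74·0.79) = 0.78
  Scale D (disc): 0.27 / √(0.77·0.79) = 0.35
Smallest convergent = 0.70. Discriminant values: 0.75, 0.35; count ≥ 0.70 → 1.

1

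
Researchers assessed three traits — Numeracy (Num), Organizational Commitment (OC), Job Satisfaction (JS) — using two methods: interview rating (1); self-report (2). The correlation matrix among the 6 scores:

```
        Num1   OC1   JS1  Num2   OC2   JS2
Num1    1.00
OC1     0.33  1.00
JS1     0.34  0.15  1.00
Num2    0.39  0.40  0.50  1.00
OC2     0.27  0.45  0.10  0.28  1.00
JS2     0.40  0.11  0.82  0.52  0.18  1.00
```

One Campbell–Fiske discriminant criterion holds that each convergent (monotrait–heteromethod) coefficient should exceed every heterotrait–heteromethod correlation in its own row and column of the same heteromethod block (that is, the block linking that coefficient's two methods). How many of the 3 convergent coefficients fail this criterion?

Convergent coefficients and their comparison sets:
Num (methods 1·2): 0.39 vs {0.27, 0.40, 0.40, 0.50} → fail.
OC (methods 1·2): 0.45 vs {0.40, 0.27, 0.11, 0.10} → pass.
JS (methods 1·2): 0.82 vs {0.50, 0.40, 0.10, 0.11} → pass.
1 of 3 fail.

1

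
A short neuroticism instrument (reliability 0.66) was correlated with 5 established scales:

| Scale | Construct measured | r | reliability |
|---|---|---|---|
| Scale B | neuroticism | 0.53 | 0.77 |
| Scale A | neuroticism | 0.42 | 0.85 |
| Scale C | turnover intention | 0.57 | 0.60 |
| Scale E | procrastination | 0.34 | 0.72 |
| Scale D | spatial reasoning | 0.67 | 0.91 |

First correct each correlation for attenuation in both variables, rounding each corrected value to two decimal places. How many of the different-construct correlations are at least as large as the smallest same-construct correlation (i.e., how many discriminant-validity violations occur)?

2

Disattenuated r (r / √(r_scale · r_new)):
  Scale B (conv): 0.53 / √(0.77·0.66) = 0.74
  Scale A (conv): 0.42 / √(0.85·0.66) = 0.56
  Scale C (disc): 0.57 / √(0.60·0.66) = 0.91
  Scale E (disc): 0.34 / √(0.72·0.66) = 0.49
  Scale D (disc): 0.67 / √(0.91·0.66) = 0.86
Smallest convergent = 0.56. Discriminant values: 0.91, 0.49, 0.86; count ≥ 0.56 → 2.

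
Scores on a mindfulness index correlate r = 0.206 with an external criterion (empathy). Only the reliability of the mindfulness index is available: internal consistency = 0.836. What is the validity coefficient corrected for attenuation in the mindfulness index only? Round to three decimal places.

0.225

Single correction: r_c = r_obs / √r_xx = 0.206 / √0.836 = 0.206 / 0.9143 ≈ 0.225.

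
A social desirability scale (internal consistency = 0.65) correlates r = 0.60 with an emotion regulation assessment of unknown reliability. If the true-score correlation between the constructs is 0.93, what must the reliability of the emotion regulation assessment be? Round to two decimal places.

r_true = r_obs / √(r_xx · r_yy) ⇒ 0.93 = 0.60 / √(0.65 · r_yy).
√(0.65 · r_yy) = 0.60 / 0.93 = 0.6452; 0.65 · r_yy = 0.4163; r_yy = 0.4163 / 0.65 ≈ 0.64.

0.64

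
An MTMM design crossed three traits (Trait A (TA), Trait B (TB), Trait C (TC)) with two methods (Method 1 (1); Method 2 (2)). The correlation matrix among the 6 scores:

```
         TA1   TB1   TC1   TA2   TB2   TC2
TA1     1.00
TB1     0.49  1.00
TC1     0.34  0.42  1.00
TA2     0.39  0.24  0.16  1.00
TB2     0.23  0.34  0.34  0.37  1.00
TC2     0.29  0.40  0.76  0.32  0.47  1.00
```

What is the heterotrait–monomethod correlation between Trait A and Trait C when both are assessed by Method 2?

Different traits, same method: r(TA2, TC2) = 0.32.

0.32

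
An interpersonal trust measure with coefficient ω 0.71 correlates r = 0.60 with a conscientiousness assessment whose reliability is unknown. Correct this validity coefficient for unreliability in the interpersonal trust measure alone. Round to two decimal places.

0.71

Single correction: r_c = r_obs / √r_xx = 0.60 / √0.71 = 0.60 / 0.8426 ≈ 0.71.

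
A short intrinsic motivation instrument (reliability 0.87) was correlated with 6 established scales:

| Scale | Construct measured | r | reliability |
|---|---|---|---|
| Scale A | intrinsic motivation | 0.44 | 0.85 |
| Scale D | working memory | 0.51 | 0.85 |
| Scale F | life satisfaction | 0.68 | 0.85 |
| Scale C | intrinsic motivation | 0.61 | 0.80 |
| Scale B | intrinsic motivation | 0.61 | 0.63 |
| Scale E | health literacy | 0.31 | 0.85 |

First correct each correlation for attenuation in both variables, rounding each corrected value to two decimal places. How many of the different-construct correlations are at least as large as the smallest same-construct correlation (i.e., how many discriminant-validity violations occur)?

Disattenuated r (r / √(r_scale · r_new)):
  Scale A (conv): 0.44 / √(0.85·0.87) = 0.51
  Scale D (disc): 0.51 / √(0.85·0.87) = 0.59
  Scale F (disc): 0.68 / √(0.85·0.87) = 0.79
  Scale C (conv): 0.61 / √(0.80·0.87) = 0.73
  Scale B (conv): 0.61 / √(0.63·0.87) = 0.82
  Scale E (disc): 0.31 / √(0.85·0.87) = 0.36
Smallest convergent = 0.51. Discriminant values: 0.59, 0.79, 0.36; count ≥ 0.51 → 2.

2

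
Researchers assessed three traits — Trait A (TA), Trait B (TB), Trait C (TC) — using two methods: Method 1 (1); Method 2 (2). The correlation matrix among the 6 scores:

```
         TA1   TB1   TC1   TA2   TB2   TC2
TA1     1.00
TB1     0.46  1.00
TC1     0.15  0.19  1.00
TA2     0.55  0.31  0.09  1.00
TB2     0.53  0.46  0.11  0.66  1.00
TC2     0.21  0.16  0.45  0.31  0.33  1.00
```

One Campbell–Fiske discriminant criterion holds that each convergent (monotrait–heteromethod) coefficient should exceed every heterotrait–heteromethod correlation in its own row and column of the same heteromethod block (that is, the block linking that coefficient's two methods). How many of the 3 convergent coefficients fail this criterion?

Convergent coefficients and their comparison sets:
TA (methods 1·2): 0.55 vs {0.53, 0.31, 0.21, 0.09} → pass.
TB (methods 1·2): 0.46 vs {0.31, 0.53, 0.16, 0.11} → fail.
TC (methods 1·2): 0.45 vs {0.09, 0.21, 0.11, 0.16} → pass.
1 of 3 fail.

1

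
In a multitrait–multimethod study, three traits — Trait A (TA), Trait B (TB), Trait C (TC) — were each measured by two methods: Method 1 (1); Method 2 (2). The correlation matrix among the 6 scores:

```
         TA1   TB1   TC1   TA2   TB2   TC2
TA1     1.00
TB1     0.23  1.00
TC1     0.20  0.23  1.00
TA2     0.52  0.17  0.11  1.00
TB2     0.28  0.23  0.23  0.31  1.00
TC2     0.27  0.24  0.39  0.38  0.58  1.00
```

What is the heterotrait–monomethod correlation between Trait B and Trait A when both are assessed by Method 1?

0.23

Different traits, same method: r(TB1, TA1) = 0.23.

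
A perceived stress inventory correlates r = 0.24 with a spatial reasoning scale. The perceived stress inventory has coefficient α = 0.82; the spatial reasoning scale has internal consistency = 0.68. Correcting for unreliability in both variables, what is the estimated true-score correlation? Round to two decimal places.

0.32

r_true = r_obs / √(r_xx · r_yy) = 0.24 / √(0.82 × 0.68) = 0.24 / √0.5576 = 0.24 / 0.7467 ≈ 0.32.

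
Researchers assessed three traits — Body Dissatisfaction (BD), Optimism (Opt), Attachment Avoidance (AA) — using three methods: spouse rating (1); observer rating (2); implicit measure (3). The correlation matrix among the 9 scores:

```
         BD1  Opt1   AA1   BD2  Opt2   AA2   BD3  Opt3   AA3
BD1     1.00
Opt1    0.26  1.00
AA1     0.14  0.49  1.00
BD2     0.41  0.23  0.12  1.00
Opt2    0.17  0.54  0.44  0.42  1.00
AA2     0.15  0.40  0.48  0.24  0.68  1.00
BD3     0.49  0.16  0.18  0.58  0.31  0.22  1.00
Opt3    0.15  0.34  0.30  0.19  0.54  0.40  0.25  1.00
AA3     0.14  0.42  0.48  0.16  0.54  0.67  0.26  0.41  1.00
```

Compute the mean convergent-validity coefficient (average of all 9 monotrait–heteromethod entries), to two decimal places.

Convergent values: 0.41, 0.49, 0.58, 0.54, 0.34, 0.54, 0.48, 0.48, 0.67; mean = 4.53/9 = 0.50.

0.50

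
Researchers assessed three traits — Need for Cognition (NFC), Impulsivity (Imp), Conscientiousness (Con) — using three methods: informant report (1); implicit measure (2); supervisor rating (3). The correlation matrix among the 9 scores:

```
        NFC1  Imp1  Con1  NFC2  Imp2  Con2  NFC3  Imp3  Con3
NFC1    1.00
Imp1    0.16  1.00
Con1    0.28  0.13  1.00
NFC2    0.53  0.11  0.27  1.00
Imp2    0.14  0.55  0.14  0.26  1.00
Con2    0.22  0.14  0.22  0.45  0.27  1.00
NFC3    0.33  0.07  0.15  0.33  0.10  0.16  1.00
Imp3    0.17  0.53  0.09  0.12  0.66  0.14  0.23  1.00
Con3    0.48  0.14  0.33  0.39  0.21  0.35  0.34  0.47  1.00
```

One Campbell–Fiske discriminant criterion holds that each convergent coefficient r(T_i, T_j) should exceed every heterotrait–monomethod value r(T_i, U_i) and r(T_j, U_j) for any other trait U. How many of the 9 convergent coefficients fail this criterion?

5

Convergent coefficients and their comparison sets:
NFC (methods 1·2): 0.53 vs {0.16, 0.26, 0.28, 0.45} → pass.
NFC (methods 1·3): 0.33 vs {0.16, 0.23, 0.28, 0.34} → fail.
NFC (methods 2·3): 0.33 vs {0.26, 0.23, 0.45, 0.34} → fail.
Imp (methods 1·2): 0.55 vs {0.16, 0.26, 0.13, 0.27} → pass.
Imp (methods 1·3): 0.53 vs {0.16, 0.23, 0.13, 0.47} → pass.
Imp (methods 2·3): 0.66 vs {0.26, 0.23, 0.27, 0.47} → pass.
Con (methods 1·2): 0.22 vs {0.28, 0.45, 0.13, 0.27} → fail.
Con (methods 1·3): 0.33 vs {0.28, 0.34, 0.13, 0.47} → fail.
Con (methods 2·3): 0.35 vs {0.45, 0.34, 0.27, 0.47} → fail.
5 of 9 fail.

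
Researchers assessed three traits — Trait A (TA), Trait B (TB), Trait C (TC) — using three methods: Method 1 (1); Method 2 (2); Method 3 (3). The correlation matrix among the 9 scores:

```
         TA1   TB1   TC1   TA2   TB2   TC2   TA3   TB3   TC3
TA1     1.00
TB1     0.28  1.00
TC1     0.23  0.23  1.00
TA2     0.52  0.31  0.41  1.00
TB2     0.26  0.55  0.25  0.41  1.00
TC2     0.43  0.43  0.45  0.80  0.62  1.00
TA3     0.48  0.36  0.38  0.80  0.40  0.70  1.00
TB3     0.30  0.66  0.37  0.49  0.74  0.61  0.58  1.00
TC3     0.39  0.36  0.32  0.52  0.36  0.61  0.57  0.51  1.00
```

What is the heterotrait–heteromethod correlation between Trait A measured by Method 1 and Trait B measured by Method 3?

Different traits and methods: r(TA1, TB3) = 0.30.

0.30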